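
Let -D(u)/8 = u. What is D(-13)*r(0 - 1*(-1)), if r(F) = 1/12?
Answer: 26/3 ≈ 8.6667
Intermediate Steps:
D(u) = -8*u
r(F) = 1/12
D(-13)*r(0 - 1*(-1)) = -8*(-13)*(1/12) = 104*(1/12) = 26/3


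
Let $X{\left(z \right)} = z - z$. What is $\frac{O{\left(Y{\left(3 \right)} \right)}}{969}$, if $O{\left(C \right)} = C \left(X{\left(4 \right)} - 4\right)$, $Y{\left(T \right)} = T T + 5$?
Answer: $- \frac{56}{969} \approx -0.057792$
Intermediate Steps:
$Y{\left(T \right)} = 5 + T^{2}$ ($Y{\left(T \right)} = T^{2} + 5 = 5 + T^{2}$)
$X{\left(z \right)} = 0$
$O{\left(C \right)} = - 4 C$ ($O{\left(C \right)} = C \left(0 - 4\right) = C \left(-4\right) = - 4 C$)
$\frac{O{\left(Y{\left(3 \right)} \right)}}{969} = \frac{\left(-4\right) \left(5 + 3^{2}\right)}{969} = - 4 \left(5 + 9\right) \frac{1}{969} = \left(-4\right) 14 \cdot \frac{1}{969} = \left(-56\right) \frac{1}{969} = - \frac{56}{969}$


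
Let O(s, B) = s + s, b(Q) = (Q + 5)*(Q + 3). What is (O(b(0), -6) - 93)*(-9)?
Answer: 567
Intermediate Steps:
b(Q) = (3 + Q)*(5 + Q) (b(Q) = (5 + Q)*(3 + Q) = (3 + Q)*(5 + Q))
O(s, B) = 2*s
(O(b(0), -6) - 93)*(-9) = (2*(15 + 0**2 + 8*0) - 93)*(-9) = (2*(15 + 0 + 0) - 93)*(-9) = (2*15 - 93)*(-9) = (30 - 93)*(-9) = -63*(-9) = 567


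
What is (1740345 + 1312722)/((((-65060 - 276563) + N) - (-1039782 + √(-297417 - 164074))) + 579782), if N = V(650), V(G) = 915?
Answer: 3904433051352/1635473130227 + 3053067*I*√461491/1635473130227 ≈ 2.3873 + 0.0012682*I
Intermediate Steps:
N = 915
(1740345 + 1312722)/((((-65060 - 276563) + N) - (-1039782 + √(-297417 - 164074))) + 579782) = (1740345 + 1312722)/((((-65060 - 276563) + 915) - (-1039782 + √(-297417 - 164074))) + 579782) = 3053067/(((-341623 + 915) - (-1039782 + √(-461491))) + 579782) = 3053067/((-340708 - (-1039782 + I*√461491)) + 579782) = 3053067/((-340708 + (1039782 - I*√461491)) + 579782) = 3053067/((699074 - I*√461491) + 579782) = 3053067/(1278856 - I*√461491)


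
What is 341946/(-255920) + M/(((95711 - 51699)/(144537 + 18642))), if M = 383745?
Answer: 2003183938890531/1407943880 ≈ 1.4228e+6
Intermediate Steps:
341946/(-255920) + M/(((95711 - 51699)/(144537 + 18642))) = 341946/(-255920) + 383745/(((95711 - 51699)/(144537 + 18642))) = 341946*(-1/255920) + 383745/((44012/163179)) = -170973/127960 + 383745/((44012*(1/163179))) = -170973/127960 + 383745/(44012/163179) = -170973/127960 + 383745*(163179/44012) = -170973/127960 + 62619125355/44012 = 2003183938890531/1407943880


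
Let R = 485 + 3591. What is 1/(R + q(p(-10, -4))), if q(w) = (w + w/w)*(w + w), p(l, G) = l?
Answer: 1/4256 ≈ 0.00023496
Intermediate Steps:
R = 4076
q(w) = 2*w*(1 + w) (q(w) = (w + 1)*(2*w) = (1 + w)*(2*w) = 2*w*(1 + w))
1/(R + q(p(-10, -4))) = 1/(4076 + 2*(-10)*(1 - 10)) = 1/(4076 + 2*(-10)*(-9)) = 1/(4076 + 180) = 1/4256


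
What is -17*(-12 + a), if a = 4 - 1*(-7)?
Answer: 17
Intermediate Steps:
a = 11 (a = 4 + 7 = 11)
-17*(-12 + a) = -17*(-12 + 11) = -17*(-1) = 17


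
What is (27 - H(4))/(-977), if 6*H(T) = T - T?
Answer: -27/977 ≈ -0.027636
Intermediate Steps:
H(T) = 0 (H(T) = (T - T)/6 = (⅙)*0 = 0)
(27 - H(4))/(-977) = (27 - 1*0)/(-977) = -(27 + 0)/977 = -1/977*27 = -27/977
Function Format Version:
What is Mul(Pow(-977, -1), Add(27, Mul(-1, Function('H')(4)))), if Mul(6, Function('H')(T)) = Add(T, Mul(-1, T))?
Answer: Rational(-27, 977) ≈ -0.027636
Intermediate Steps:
Function('H')(T) = 0 (Function('H')(T) = Mul(Rational(1, 6), Add(T, Mul(-1, T))) = Mul(Rational(1, 6), 0) = 0)
Mul(Pow(-977, -1), Add(27, Mul(-1, Function('H')(4)))) = Mul(Pow(-977, -1), Add(27, Mul(-1, 0))) = Mul(Rational(-1, 977), Add(27, 0)) = Mul(Rational(-1, 977), 27) = Rational(-27, 977)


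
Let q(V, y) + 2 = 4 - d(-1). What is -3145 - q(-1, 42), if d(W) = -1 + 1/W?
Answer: -3149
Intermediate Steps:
d(W) = -1 + 1/W
q(V, y) = 4 (q(V, y) = -2 + (4 - (1 - 1*(-1))/(-1)) = -2 + (4 - (-1)*(1 + 1)) = -2 + (4 - (-1)*2) = -2 + (4 - 1*(-2)) = -2 + (4 + 2) = -2 + 6 = 4)
-3145 - q(-1, 42) = -3145 - 1*4 = -3145 - 4 = -3149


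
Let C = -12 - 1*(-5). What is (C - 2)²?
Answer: 81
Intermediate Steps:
C = -7 (C = -12 + 5 = -7)
(C - 2)² = (-7 - 2)² = (-9)² = 81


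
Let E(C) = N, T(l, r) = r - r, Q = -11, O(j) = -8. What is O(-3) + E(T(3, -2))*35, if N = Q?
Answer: -393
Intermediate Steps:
T(l, r) = 0
N = -11
E(C) = -11
O(-3) + E(T(3, -2))*35 = -8 - 11*35 = -8 - 385 = -393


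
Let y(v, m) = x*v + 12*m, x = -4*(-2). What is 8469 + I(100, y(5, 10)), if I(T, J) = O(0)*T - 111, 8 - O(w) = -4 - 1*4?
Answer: 9958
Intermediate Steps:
x = 8
y(v, m) = 8*v + 12*m
O(w) = 16 (O(w) = 8 - (-4 - 1*4) = 8 - (-4 - 4) = 8 - 1*(-8) = 8 + 8 = 16)
I(T, J) = -111 + 16*T (I(T, J) = 16*T - 111 = -111 + 16*T)
8469 + I(100, y(5, 10)) = 8469 + (-111 + 16*100) = 8469 + (-111 + 1600) = 8469 + 1489 = 9958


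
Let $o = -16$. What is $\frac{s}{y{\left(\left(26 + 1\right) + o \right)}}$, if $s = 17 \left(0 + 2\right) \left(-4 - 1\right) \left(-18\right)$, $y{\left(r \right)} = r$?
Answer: $\frac{3060}{11} \approx 278.18$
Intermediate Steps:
$s = 3060$ ($s = 17 \cdot 2 \left(-5\right) \left(-18\right) = 17 \left(-10\right) \left(-18\right) = \left(-170\right) \left(-18\right) = 3060$)
$\frac{s}{y{\left(\left(26 + 1\right) + o \right)}} = \frac{3060}{\left(26 + 1\right) - 16} = \frac{3060}{27 - 16} = \frac{3060}{11}$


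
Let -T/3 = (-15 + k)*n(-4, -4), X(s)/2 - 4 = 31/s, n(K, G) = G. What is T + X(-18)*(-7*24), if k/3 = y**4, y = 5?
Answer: 64664/3 ≈ 21555.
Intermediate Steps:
k = 1875 (k = 3*5**4 = 3*625 = 1875)
X(s) = 8 + 62/s (X(s) = 8 + 2*(31/s) = 8 + 62/s)
T = 22320 (T = -3*(-15 + 1875)*(-4) = -5580*(-4) = -3*(-7440) = 22320)
T + X(-18)*(-7*24) = 22320 + (8 + 62/(-18))*(-7*24) = 22320 + (8 + 62*(-1/18))*(-168) = 22320 + (8 - 31/9)*(-168) = 22320 + (41/9)*(-168) = 22320 - 2296/3 = 64664/3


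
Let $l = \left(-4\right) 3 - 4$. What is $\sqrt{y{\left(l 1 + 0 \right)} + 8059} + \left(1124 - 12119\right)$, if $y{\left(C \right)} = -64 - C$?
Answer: $-10995 + \sqrt{8011} \approx -10906.0$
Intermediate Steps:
$l = -16$ ($l = -12 - 4 = -16$)
$\sqrt{y{\left(l 1 + 0 \right)} + 8059} + \left(1124 - 12119\right) = \sqrt{\left(-64 - \left(\left(-16\right) 1 + 0\right)\right) + 8059} + \left(1124 - 12119\right) = \sqrt{\left(-64 - \left(-16 + 0\right)\right) + 8059} + \left(1124 - 12119\right) = \sqrt{\left(-64 - -16\right) + 8059} - 10995 = \sqrt{\left(-64 + 16\right) + 8059} - 10995 = \sqrt{-48 + 8059} - 10995 = \sqrt{8011} - 10995 = -10995 + \sqrt{8011}$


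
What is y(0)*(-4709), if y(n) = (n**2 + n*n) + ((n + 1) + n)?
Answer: -4709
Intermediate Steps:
y(n) = 1 + 2*n + 2*n**2 (y(n) = (n**2 + n**2) + ((1 + n) + n) = 2*n**2 + (1 + 2*n) = 1 + 2*n + 2*n**2)
y(0)*(-4709) = (1 + 2*0 + 2*0**2)*(-4709) = (1 + 0 + 2*0)*(-4709) = (1 + 0 + 0)*(-4709) = 1*(-4709) = -4709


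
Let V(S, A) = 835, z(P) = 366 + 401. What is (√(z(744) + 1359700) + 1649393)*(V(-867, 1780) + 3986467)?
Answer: 6576628007686 + 11961906*√151163 ≈ 6.5813e+12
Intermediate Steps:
z(P) = 767
(√(z(744) + 1359700) + 1649393)*(V(-867, 1780) + 3986467) = (√(767 + 1359700) + 1649393)*(835 + 3986467) = (√1360467 + 1649393)*3987302 = (3*√151163 + 1649393)*3987302 = (1649393 + 3*√151163)*3987302 = 6576628007686 + 11961906*√151163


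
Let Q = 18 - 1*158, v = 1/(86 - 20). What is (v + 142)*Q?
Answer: -656110/33 ≈ -19882.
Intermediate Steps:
v = 1/66 ≈ 0.015152
Q = -140 (Q = 18 - 158 = -140)
(v + 142)*Q = (1/66 + 142)*(-140) = (9373/66)*(-140) = -656110/33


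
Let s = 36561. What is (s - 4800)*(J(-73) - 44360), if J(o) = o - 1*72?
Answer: -1413523305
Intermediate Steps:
J(o) = -72 + o (J(o) = o - 72 = -72 + o)
(s - 4800)*(J(-73) - 44360) = (36561 - 4800)*((-72 - 73) - 44360) = 31761*(-145 - 44360) = 31761*(-44505) = -1413523305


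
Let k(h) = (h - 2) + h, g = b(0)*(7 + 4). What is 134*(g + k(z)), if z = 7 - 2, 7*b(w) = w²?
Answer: 1072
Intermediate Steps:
b(w) = w²/7
z = 5
g = 0 (g = ((⅐)*0²)*(7 + 4) = ((⅐)*0)*11 = 0*11 = 0)
k(h) = -2 + 2*h (k(h) = (-2 + h) + h = -2 + 2*h)
134*(g + k(z)) = 134*(0 + (-2 + 2*5)) = 134*(0 + (-2 + 10)) = 134*(0 + 8) = 134*8 = 1072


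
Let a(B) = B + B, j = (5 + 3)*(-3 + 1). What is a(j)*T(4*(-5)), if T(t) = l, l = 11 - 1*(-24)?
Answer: -1120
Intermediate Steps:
l = 35 (l = 11 + 24 = 35)
T(t) = 35
j = -16 (j = 8*(-2) = -16)
a(B) = 2*B
a(j)*T(4*(-5)) = (2*(-16))*35 = -32*35 = -1120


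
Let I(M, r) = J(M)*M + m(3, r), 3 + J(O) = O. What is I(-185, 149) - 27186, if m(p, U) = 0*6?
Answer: 7594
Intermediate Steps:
m(p, U) = 0
J(O) = -3 + O
I(M, r) = M*(-3 + M) (I(M, r) = (-3 + M)*M + 0 = M*(-3 + M) + 0 = M*(-3 + M))
I(-185, 149) - 27186 = -185*(-3 - 185) - 27186 = -185*(-188) - 27186 = 34780 - 27186 = 7594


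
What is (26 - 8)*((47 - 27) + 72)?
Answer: 1656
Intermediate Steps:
(26 - 8)*((47 - 27) + 72) = 18*(20 + 72) = 18*92 = 1656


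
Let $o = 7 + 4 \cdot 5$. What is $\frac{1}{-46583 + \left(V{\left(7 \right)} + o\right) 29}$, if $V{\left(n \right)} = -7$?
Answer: $- \frac{1}{46003} \approx -2.1738 \cdot 10^{-5}$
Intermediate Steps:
$o = 27$ ($o = 7 + 20 = 27$)
$\frac{1}{-46583 + \left(V{\left(7 \right)} + o\right) 29} = \frac{1}{-46583 + \left(-7 + 27\right) 29} = \frac{1}{-46583 + 20 \cdot 29} = \frac{1}{-46583 + 580} = \frac{1}{-46003} = - \frac{1}{46003}$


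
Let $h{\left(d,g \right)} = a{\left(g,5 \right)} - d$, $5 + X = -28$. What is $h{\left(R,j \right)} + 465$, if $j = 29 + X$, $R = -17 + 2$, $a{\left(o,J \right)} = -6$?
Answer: $474$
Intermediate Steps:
$X = -33$ ($X = -5 - 28 = -33$)
$R = -15$
$j = -4$ ($j = 29 - 33 = -4$)
$h{\left(d,g \right)} = -6 - d$
$h{\left(R,j \right)} + 465 = \left(-6 - -15\right) + 465 = \left(-6 + 15\right) + 465 = 9 + 465 = 474$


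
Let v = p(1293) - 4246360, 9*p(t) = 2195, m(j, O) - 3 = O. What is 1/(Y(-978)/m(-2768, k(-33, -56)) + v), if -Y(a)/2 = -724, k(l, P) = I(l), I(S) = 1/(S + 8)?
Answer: -333/1413793765 ≈ -2.3554e-7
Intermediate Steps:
I(S) = 1/(8 + S)
k(l, P) = 1/(8 + l)
m(j, O) = 3 + O
p(t) = 2195/9 (p(t) = (⅑)*2195 = 2195/9)
Y(a) = 1448 (Y(a) = -2*(-724) = 1448)
v = -38215045/9 (v = 2195/9 - 4246360 = -38215045/9 ≈ -4.2461e+6)
1/(Y(-978)/m(-2768, k(-33, -56)) + v) = 1/(1448/(3 + 1/(8 - 33)) - 38215045/9) = 1/(1448/(3 + 1/(-25)) - 38215045/9) = 1/(1448/(3 - 1/25) - 38215045/9) = 1/(1448/(74/25) - 38215045/9) = 1/(1448*(25/74) - 38215045/9) = 1/(18100/37 - 38215045/9) = 1/(-1413793765/333) = -333/1413793765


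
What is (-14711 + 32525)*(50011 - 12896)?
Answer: 661166610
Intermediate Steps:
(-14711 + 32525)*(50011 - 12896) = 17814*37115 = 661166610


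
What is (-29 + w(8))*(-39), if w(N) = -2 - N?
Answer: 1521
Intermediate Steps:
(-29 + w(8))*(-39) = (-29 + (-2 - 1*8))*(-39) = (-29 + (-2 - 8))*(-39) = (-29 - 10)*(-39) = -39*(-39) = 1521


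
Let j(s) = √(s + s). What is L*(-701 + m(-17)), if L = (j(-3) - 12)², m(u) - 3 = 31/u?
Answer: -1641786/17 + 285528*I*√6/17 ≈ -96576.0 + 41141.0*I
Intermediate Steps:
m(u) = 3 + 31/u
j(s) = √2*√s (j(s) = √(2*s) = √2*√s)
L = (-12 + I*√6)² (L = (√2*√(-3) - 12)² = (√2*(I*√3) - 12)² = (I*√6 - 12)² = (-12 + I*√6)² ≈ 138.0 - 58.788*I)
L*(-701 + m(-17)) = (12 - I*√6)²*(-701 + (3 + 31/(-17))) = (12 - I*√6)²*(-701 + (3 + 31*(-1/17))) = (12 - I*√6)²*(-701 + (3 - 31/17)) = (12 - I*√6)²*(-701 + 20/17) = (12 - I*√6)²*(-11897/17) = -11897*(12 - I*√6)²/17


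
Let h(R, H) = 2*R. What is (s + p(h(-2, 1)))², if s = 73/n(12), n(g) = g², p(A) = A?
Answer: 253009/20736 ≈ 12.201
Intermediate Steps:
s = 73/144 (s = 73/(12²) = 73/144 ≈ 0.50694)
(s + p(h(-2, 1)))² = (73/144 + 2*(-2))² = (73/144 - 4)² = (-503/144)² = 253009/20736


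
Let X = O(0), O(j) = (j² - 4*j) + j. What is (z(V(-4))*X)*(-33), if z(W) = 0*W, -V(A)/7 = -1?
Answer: 0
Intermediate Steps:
O(j) = j² - 3*j
V(A) = 7 (V(A) = -7*(-1) = 7)
z(W) = 0
X = 0 (X = 0*(-3 + 0) = 0*(-3) = 0)
(z(V(-4))*X)*(-33) = (0*0)*(-33) = 0*(-33) = 0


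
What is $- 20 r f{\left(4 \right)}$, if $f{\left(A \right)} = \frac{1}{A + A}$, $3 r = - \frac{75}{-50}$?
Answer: $- \frac{5}{4} \approx -1.25$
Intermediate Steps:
$r = \frac{1}{2}$ ($r = \frac{\left(-75\right) \frac{1}{-50}}{3} = \frac{\left(-75\right) \left(- \frac{1}{50}\right)}{3} = \frac{1}{3} \cdot \frac{3}{2} = \frac{1}{2} \approx 0.5$)
$f{\left(A \right)} = \frac{1}{2 A}$
$- 20 r f{\left(4 \right)} = \left(-20\right) \frac{1}{2} \frac{1}{2 \cdot 4} = - 10 \cdot \frac{1}{2} \cdot \frac{1}{4} = \left(-10\right) \frac{1}{8} = - \frac{5}{4}$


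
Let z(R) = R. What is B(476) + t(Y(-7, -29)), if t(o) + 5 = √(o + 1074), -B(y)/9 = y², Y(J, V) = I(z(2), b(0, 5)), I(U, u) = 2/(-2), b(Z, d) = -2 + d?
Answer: -2039189 + √1073 ≈ -2.0392e+6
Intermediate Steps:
I(U, u) = -1 (I(U, u) = 2*(-½) = -1)
Y(J, V) = -1
B(y) = -9*y²
t(o) = -5 + √(1074 + o) (t(o) = -5 + √(o + 1074) = -5 + √(1074 + o))
B(476) + t(Y(-7, -29)) = -9*476² + (-5 + √(1074 - 1)) = -9*226576 + (-5 + √1073) = -2039184 + (-5 + √1073) = -2039189 + √1073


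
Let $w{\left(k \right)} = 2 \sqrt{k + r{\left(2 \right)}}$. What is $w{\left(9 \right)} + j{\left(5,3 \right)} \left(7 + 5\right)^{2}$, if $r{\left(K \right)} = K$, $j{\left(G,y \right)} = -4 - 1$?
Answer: $-720 + 2 \sqrt{11} \approx -713.37$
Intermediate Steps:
$j{\left(G,y \right)} = -5$ ($j{\left(G,y \right)} = -4 - 1 = -5$)
$w{\left(k \right)} = 2 \sqrt{2 + k}$ ($w{\left(k \right)} = 2 \sqrt{k + 2} = 2 \sqrt{2 + k}$)
$w{\left(9 \right)} + j{\left(5,3 \right)} \left(7 + 5\right)^{2} = 2 \sqrt{2 + 9} - 5 \left(7 + 5\right)^{2} = 2 \sqrt{11} - 5 \cdot 12^{2} = 2 \sqrt{11} - 720 = -720 + 2 \sqrt{11}$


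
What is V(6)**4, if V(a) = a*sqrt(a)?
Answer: 46656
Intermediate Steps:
V(a) = a**(3/2)
V(6)**4 = (6**(3/2))**4 = (6*sqrt(6))**4 = 46656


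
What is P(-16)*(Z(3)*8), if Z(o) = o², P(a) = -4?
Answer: -288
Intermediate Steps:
P(-16)*(Z(3)*8) = -4*3²*8 = -36*8 = -4*72 = -288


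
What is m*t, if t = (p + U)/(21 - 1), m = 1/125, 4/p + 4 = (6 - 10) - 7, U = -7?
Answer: -109/37500 ≈ -0.0029067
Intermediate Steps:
p = -4/15 (p = 4/(-4 + ((6 - 10) - 7)) = 4/(-4 + (-4 - 7)) = 4/(-4 - 11) = 4/(-15) = 4*(-1/15) = -4/15 ≈ -0.26667)
m = 1/125 ≈ 0.0080000
t = -109/300 (t = (-4/15 - 7)/(21 - 1) = -109/15/20 = -109/15*1/20 = -109/300 ≈ -0.36333)
m*t = (1/125)*(-109/300) = -109/37500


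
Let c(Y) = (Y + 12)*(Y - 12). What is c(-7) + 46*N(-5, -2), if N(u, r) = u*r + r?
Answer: 273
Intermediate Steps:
c(Y) = (-12 + Y)*(12 + Y) (c(Y) = (12 + Y)*(-12 + Y) = (-12 + Y)*(12 + Y))
N(u, r) = r + r*u (N(u, r) = r*u + r = r + r*u)
c(-7) + 46*N(-5, -2) = (-144 + (-7)²) + 46*(-2*(1 - 5)) = (-144 + 49) + 46*(-2*(-4)) = -95 + 46*8 = -95 + 368 = 273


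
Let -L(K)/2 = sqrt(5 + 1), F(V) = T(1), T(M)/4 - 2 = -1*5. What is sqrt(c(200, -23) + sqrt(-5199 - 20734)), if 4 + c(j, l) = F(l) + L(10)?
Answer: sqrt(-16 - 2*sqrt(6) + I*sqrt(25933)) ≈ 8.411 + 9.5731*I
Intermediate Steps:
T(M) = -12 (T(M) = 8 + 4*(-1*5) = 8 + 4*(-5) = 8 - 20 = -12)
F(V) = -12
L(K) = -2*sqrt(6) (L(K) = -2*sqrt(5 + 1) = -2*sqrt(6))
c(j, l) = -16 - 2*sqrt(6) (c(j, l) = -4 + (-12 - 2*sqrt(6)) = -16 - 2*sqrt(6))
sqrt(c(200, -23) + sqrt(-5199 - 20734)) = sqrt((-16 - 2*sqrt(6)) + sqrt(-5199 - 20734)) = sqrt((-16 - 2*sqrt(6)) + sqrt(-25933)) = sqrt((-16 - 2*sqrt(6)) + I*sqrt(25933)) = sqrt(-16 - 2*sqrt(6) + I*sqrt(25933))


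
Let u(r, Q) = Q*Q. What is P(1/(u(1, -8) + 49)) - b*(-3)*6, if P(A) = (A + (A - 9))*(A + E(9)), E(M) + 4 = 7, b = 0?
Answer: -345100/12769 ≈ -27.026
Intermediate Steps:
u(r, Q) = Q²
E(M) = 3 (E(M) = -4 + 7 = 3)
P(A) = (-9 + 2*A)*(3 + A) (P(A) = (A + (A - 9))*(A + 3) = (A + (-9 + A))*(3 + A) = (-9 + 2*A)*(3 + A))
P(1/(u(1, -8) + 49)) - b*(-3)*6 = (-27 - 3/((-8)² + 49) + 2*(1/((-8)² + 49))²) - 0*(-3)*6 = (-27 - 3/(64 + 49) + 2*(1/(64 + 49))²) - 0*6 = (-27 - 3/113 + 2*(1/113)²) - 1*0 = (-27 - 3*1/113 + 2*(1/113)²) + 0 = (-27 - 3/113 + 2*(1/12769)) + 0 = (-27 - 3/113 + 2/12769) + 0 = -345100/12769 + 0 = -345100/12769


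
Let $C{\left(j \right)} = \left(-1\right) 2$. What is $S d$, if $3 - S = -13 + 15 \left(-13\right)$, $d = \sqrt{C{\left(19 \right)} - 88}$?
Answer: $633 i \sqrt{10} \approx 2001.7 i$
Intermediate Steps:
$C{\left(j \right)} = -2$
$d = 3 i \sqrt{10}$ ($d = \sqrt{-2 - 88} = \sqrt{-90} = 3 i \sqrt{10} \approx 9.4868 i$)
$S = 211$ ($S = 3 - \left(-13 + 15 \left(-13\right)\right) = 3 - \left(-13 - 195\right) = 3 - -208 = 3 + 208 = 211$)
$S d = 211 \cdot 3 i \sqrt{10} = 633 i \sqrt{10}$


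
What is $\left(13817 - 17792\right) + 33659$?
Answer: $29684$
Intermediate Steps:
$\left(13817 - 17792\right) + 33659 = -3975 + 33659 = 29684$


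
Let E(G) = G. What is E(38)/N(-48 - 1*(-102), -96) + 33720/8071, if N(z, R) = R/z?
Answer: -1110381/64568 ≈ -17.197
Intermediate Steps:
E(38)/N(-48 - 1*(-102), -96) + 33720/8071 = 38/((-96/(-48 - 1*(-102)))) + 33720/8071 = 38/((-96/(-48 + 102))) + 33720*(1/8071) = 38/((-96/54)) + 33720/8071 = 38/((-96*1/54)) + 33720/8071 = 38/(-16/9) + 33720/8071 = 38*(-9/16) + 33720/8071 = -171/8 + 33720/8071 = -1110381/64568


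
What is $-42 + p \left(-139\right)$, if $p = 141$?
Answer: $-19641$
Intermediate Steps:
$-42 + p \left(-139\right) = -42 + 141 \left(-139\right) = -42 - 19599 = -19641$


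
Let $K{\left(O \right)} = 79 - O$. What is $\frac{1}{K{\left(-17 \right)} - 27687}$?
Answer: $- \frac{1}{27591} \approx -3.6244 \cdot 10^{-5}$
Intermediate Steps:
$\frac{1}{K{\left(-17 \right)} - 27687} = \frac{1}{\left(79 - -17\right) - 27687} = \frac{1}{\left(79 + 17\right) - 27687} = \frac{1}{96 - 27687} = \frac{1}{-27591} = - \frac{1}{27591}$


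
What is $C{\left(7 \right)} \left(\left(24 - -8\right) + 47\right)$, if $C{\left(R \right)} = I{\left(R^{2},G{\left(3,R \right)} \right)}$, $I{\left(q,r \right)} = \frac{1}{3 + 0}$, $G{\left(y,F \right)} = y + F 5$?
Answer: $\frac{79}{3} \approx 26.333$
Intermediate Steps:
$G{\left(y,F \right)} = y + 5 F$
$I{\left(q,r \right)} = \frac{1}{3}$
$C{\left(R \right)} = \frac{1}{3}$
$C{\left(7 \right)} \left(\left(24 - -8\right) + 47\right) = \frac{\left(24 - -8\right) + 47}{3} = \frac{\left(24 + 8\right) + 47}{3} = \frac{32 + 47}{3} = \frac{1}{3} \cdot 79 = \frac{79}{3}$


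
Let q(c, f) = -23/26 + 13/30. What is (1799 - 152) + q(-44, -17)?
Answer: 321077/195 ≈ 1646.5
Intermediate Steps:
q(c, f) = -88/195 (q(c, f) = -23*1/26 + 13*(1/30) = -23/26 + 13/30 = -88/195)
(1799 - 152) + q(-44, -17) = (1799 - 152) - 88/195 = 1647 - 88/195 = 321077/195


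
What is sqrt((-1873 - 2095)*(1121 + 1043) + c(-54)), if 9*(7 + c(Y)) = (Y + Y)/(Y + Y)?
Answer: I*sqrt(77280830)/3 ≈ 2930.3*I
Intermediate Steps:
c(Y) = -62/9 (c(Y) = -7 + ((Y + Y)/(Y + Y))/9 = -7 + ((2*Y)/((2*Y)))/9 = -7 + ((2*Y)*(1/(2*Y)))/9 = -7 + (1/9)*1 = -7 + 1/9 = -62/9)
sqrt((-1873 - 2095)*(1121 + 1043) + c(-54)) = sqrt((-1873 - 2095)*(1121 + 1043) - 62/9) = sqrt(-3968*2164 - 62/9) = sqrt(-8586752 - 62/9) = sqrt(-77280830/9) = I*sqrt(77280830)/3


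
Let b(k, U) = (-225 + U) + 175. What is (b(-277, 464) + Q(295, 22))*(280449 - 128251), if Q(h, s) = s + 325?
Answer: 115822678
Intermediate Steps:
b(k, U) = -50 + U
Q(h, s) = 325 + s
(b(-277, 464) + Q(295, 22))*(280449 - 128251) = ((-50 + 464) + (325 + 22))*(280449 - 128251) = (414 + 347)*152198 = 761*152198 = 115822678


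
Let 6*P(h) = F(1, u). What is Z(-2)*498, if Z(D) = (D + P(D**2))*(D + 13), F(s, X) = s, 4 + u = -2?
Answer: -10043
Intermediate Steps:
u = -6 (u = -4 - 2 = -6)
P(h) = 1/6 (P(h) = (1/6)*1 = 1/6)
Z(D) = (13 + D)*(1/6 + D) (Z(D) = (D + 1/6)*(D + 13) = (1/6 + D)*(13 + D) = (13 + D)*(1/6 + D))
Z(-2)*498 = (13/6 + (-2)**2 + (79/6)*(-2))*498 = (13/6 + 4 - 79/3)*498 = -121/6*498 = -10043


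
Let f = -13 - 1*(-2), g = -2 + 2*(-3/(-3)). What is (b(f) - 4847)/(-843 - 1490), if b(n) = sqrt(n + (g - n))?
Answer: 4847/2333 ≈ 2.0776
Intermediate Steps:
g = 0 (g = -2 + 2*(-3*(-1/3)) = -2 + 2*1 = -2 + 2 = 0)
f = -11 (f = -13 + 2 = -11)
b(n) = 0 (b(n) = sqrt(n + (0 - n)) = sqrt(n - n) = sqrt(0) = 0)
(b(f) - 4847)/(-843 - 1490) = (0 - 4847)/(-843 - 1490) = -4847/(-2333) = -4847*(-1/2333) = 4847/2333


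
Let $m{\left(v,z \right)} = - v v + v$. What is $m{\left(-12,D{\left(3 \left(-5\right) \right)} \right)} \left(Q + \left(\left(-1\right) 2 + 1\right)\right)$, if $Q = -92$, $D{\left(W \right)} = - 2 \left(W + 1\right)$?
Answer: $14508$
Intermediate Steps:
$D{\left(W \right)} = -2 - 2 W$ ($D{\left(W \right)} = - 2 \left(1 + W\right) = -2 - 2 W$)
$m{\left(v,z \right)} = v - v^{2}$ ($m{\left(v,z \right)} = - v^{2} + v = v - v^{2}$)
$m{\left(-12,D{\left(3 \left(-5\right) \right)} \right)} \left(Q + \left(\left(-1\right) 2 + 1\right)\right) = - 12 \left(1 - -12\right) \left(-92 + \left(\left(-1\right) 2 + 1\right)\right) = - 12 \left(1 + 12\right) \left(-92 + \left(-2 + 1\right)\right) = \left(-12\right) 13 \left(-92 - 1\right) = \left(-156\right) \left(-93\right) = 14508$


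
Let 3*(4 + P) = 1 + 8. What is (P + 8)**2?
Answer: 49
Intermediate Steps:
P = -1 (P = -4 + (1 + 8)/3 = -4 + (1/3)*9 = -4 + 3 = -1)
(P + 8)**2 = (-1 + 8)**2 = 7**2 = 49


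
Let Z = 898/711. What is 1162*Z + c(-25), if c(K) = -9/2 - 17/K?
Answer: 52037999/35550 ≈ 1463.8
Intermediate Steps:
c(K) = -9/2 - 17/K (c(K) = -9*½ - 17/K = -9/2 - 17/K)
Z = 898/711 (Z = 898*(1/711) = 898/711 ≈ 1.2630)
1162*Z + c(-25) = 1162*(898/711) + (-9/2 - 17/(-25)) = 1043476/711 + (-9/2 - 17*(-1/25)) = 1043476/711 + (-9/2 + 17/25) = 1043476/711 - 191/50 = 52037999/35550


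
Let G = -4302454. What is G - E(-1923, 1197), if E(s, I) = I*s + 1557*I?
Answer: -3864352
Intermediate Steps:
E(s, I) = 1557*I + I*s
G - E(-1923, 1197) = -4302454 - 1197*(1557 - 1923) = -4302454 - 1197*(-366) = -4302454 - 1*(-438102) = -4302454 + 438102 = -3864352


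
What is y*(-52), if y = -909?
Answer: 47268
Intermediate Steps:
y*(-52) = -909*(-52) = 47268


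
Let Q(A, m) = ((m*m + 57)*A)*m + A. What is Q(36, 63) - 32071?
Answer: 9098933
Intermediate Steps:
Q(A, m) = A + A*m*(57 + m²) (Q(A, m) = ((m² + 57)*A)*m + A = ((57 + m²)*A)*m + A = (A*(57 + m²))*m + A = A*m*(57 + m²) + A = A + A*m*(57 + m²))
Q(36, 63) - 32071 = 36*(1 + 63³ + 57*63) - 32071 = 36*(1 + 250047 + 3591) - 32071 = 36*253639 - 32071 = 9131004 - 32071 = 9098933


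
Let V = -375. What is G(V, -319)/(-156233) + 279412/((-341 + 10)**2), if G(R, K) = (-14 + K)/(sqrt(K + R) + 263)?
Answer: 3049765332588367/1195848024921319 - 333*I*sqrt(694)/10914906079 ≈ 2.5503 - 8.0372e-7*I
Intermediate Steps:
G(R, K) = (-14 + K)/(263 + sqrt(K + R))
G(V, -319)/(-156233) + 279412/((-341 + 10)**2) = ((-14 - 319)/(263 + sqrt(-319 - 375)))/(-156233) + 279412/((-341 + 10)**2) = (-333/(263 + sqrt(-694)))*(-1/156233) + 279412/((-331)**2) = (-333/(263 + I*sqrt(694)))*(-1/156233) + 279412/109561 = -333/(263 + I*sqrt(694))*(-1/156233) + 279412*(1/109561) = 333/(156233*(263 + I*sqrt(694))) + 279412/109561 = 279412/109561 + 333/(156233*(263 + I*sqrt(694)))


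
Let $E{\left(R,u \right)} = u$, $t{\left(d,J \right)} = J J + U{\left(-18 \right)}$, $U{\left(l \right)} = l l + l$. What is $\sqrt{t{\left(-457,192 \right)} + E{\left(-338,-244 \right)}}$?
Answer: $\sqrt{36926} \approx 192.16$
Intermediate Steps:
$U{\left(l \right)} = l + l^{2}$ ($U{\left(l \right)} = l^{2} + l = l + l^{2}$)
$t{\left(d,J \right)} = 306 + J^{2}$ ($t{\left(d,J \right)} = J J - 18 \left(1 - 18\right) = J^{2} - -306 = J^{2} + 306 = 306 + J^{2}$)
$\sqrt{t{\left(-457,192 \right)} + E{\left(-338,-244 \right)}} = \sqrt{\left(306 + 192^{2}\right) - 244} = \sqrt{\left(306 + 36864\right) - 244} = \sqrt{37170 - 244} = \sqrt{36926}$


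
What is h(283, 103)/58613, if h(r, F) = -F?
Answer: -103/58613 ≈ -0.0017573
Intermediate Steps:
h(283, 103)/58613 = -1*103/58613 = -103*1/58613 = -103/58613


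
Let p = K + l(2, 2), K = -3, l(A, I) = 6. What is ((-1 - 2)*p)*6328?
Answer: -56952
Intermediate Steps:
p = 3 (p = -3 + 6 = 3)
((-1 - 2)*p)*6328 = ((-1 - 2)*3)*6328 = -3*3*6328 = -9*6328 = -56952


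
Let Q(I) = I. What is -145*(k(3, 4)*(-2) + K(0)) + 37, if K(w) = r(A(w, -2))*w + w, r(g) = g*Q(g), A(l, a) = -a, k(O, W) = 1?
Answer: 327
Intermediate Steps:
r(g) = g² (r(g) = g*g = g²)
K(w) = 5*w (K(w) = (-1*(-2))²*w + w = 2²*w + w = 4*w + w = 5*w)
-145*(k(3, 4)*(-2) + K(0)) + 37 = -145*(1*(-2) + 5*0) + 37 = -145*(-2 + 0) + 37 = -145*(-2) + 37 = 290 + 37 = 327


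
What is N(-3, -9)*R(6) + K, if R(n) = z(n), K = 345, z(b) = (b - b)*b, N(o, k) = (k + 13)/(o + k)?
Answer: 345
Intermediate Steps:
N(o, k) = (13 + k)/(k + o)
z(b) = 0 (z(b) = 0*b = 0)
R(n) = 0
N(-3, -9)*R(6) + K = ((13 - 9)/(-9 - 3))*0 + 345 = (4/(-12))*0 + 345 = -1/12*4*0 + 345 = -1/3*0 + 345 = 0 + 345 = 345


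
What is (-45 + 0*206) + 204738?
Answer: 204693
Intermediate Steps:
(-45 + 0*206) + 204738 = (-45 + 0) + 204738 = -45 + 204738 = 204693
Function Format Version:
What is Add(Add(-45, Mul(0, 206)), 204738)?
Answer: 204693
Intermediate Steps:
Add(Add(-45, Mul(0, 206)), 204738) = Add(Add(-45, 0), 204738) = Add(-45, 204738) = 204693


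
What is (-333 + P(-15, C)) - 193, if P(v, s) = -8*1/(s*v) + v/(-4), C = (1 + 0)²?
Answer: -31303/60 ≈ -521.72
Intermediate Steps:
C = 1 (C = 1² = 1)
P(v, s) = -v/4 - 8/(s*v) (P(v, s) = -8/(s*v) + v*(-¼) = -8/(s*v) - v/4 = -v/4 - 8/(s*v))
(-333 + P(-15, C)) - 193 = (-333 + (-¼*(-15) - 8/(1*(-15)))) - 193 = (-333 + (15/4 - 8*1*(-1/15))) - 193 = (-333 + (15/4 + 8/15)) - 193 = (-333 + 257/60) - 193 = -19723/60 - 193 = -31303/60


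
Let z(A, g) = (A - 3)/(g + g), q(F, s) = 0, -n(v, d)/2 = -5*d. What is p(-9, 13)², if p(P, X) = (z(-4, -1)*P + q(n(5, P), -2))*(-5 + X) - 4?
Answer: 65536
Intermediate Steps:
n(v, d) = 10*d (n(v, d) = -(-10)*d = 10*d)
z(A, g) = (-3 + A)/(2*g) (z(A, g) = (-3 + A)/((2*g)) = (-3 + A)*(1/(2*g)) = (-3 + A)/(2*g))
p(P, X) = -4 + 7*P*(-5 + X)/2 (p(P, X) = (((½)*(-3 - 4)/(-1))*P + 0)*(-5 + X) - 4 = (((½)*(-1)*(-7))*P + 0)*(-5 + X) - 4 = (7*P/2 + 0)*(-5 + X) - 4 = (7*P/2)*(-5 + X) - 4 = 7*P*(-5 + X)/2 - 4 = -4 + 7*P*(-5 + X)/2)
p(-9, 13)² = (-4 - 35/2*(-9) + (7/2)*(-9)*13)² = (-4 + 315/2 - 819/2)² = (-256)² = 65536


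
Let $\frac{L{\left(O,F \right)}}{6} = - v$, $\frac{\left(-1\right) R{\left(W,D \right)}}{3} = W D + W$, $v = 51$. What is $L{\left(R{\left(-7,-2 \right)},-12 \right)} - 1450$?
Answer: $-1756$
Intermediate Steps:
$R{\left(W,D \right)} = - 3 W - 3 D W$ ($R{\left(W,D \right)} = - 3 \left(W D + W\right) = - 3 \left(D W + W\right) = - 3 \left(W + D W\right) = - 3 W - 3 D W$)
$L{\left(O,F \right)} = -306$ ($L{\left(O,F \right)} = 6 \left(\left(-1\right) 51\right) = 6 \left(-51\right) = -306$)
$L{\left(R{\left(-7,-2 \right)},-12 \right)} - 1450 = -306 - 1450 = -1756$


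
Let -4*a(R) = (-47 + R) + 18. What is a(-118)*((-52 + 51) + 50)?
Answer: 7203/4 ≈ 1800.8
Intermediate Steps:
a(R) = 29/4 - R/4 (a(R) = -((-47 + R) + 18)/4 = -(-29 + R)/4 = 29/4 - R/4)
a(-118)*((-52 + 51) + 50) = (29/4 - 1/4*(-118))*((-52 + 51) + 50) = (29/4 + 59/2)*(-1 + 50) = (147/4)*49 = 7203/4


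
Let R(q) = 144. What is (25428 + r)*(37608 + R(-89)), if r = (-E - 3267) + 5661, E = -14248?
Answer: 1588226640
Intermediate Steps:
r = 16642 (r = (-1*(-14248) - 3267) + 5661 = (14248 - 3267) + 5661 = 10981 + 5661 = 16642)
(25428 + r)*(37608 + R(-89)) = (25428 + 16642)*(37608 + 144) = 42070*37752 = 1588226640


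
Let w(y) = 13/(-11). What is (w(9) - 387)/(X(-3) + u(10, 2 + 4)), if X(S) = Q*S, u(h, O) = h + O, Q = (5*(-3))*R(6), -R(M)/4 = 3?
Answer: 2135/2882 ≈ 0.74080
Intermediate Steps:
R(M) = -12 (R(M) = -4*3 = -12)
Q = 180 (Q = (5*(-3))*(-12) = -15*(-12) = 180)
u(h, O) = O + h
w(y) = -13/11 (w(y) = 13*(-1/11) = -13/11)
X(S) = 180*S
(w(9) - 387)/(X(-3) + u(10, 2 + 4)) = (-13/11 - 387)/(180*(-3) + ((2 + 4) + 10)) = -4270/(11*(-540 + (6 + 10))) = -4270/(11*(-540 + 16)) = -4270/11/(-524) = -4270/11*(-1/524) = 2135/2882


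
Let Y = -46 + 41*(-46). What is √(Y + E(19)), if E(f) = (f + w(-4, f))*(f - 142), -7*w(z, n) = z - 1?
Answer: I*√213486/7 ≈ 66.006*I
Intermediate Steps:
w(z, n) = ⅐ - z/7 (w(z, n) = -(z - 1)/7 = -(-1 + z)/7 = ⅐ - z/7)
Y = -1932 (Y = -46 - 1886 = -1932)
E(f) = (-142 + f)*(5/7 + f) (E(f) = (f + (⅐ - ⅐*(-4)))*(f - 142) = (f + (⅐ + 4/7))*(-142 + f) = (f + 5/7)*(-142 + f) = (5/7 + f)*(-142 + f) = (-142 + f)*(5/7 + f))
√(Y + E(19)) = √(-1932 + (-710/7 + 19² - 989/7*19)) = √(-1932 + (-710/7 + 361 - 18791/7)) = √(-1932 - 16974/7) = √(-30498/7) = I*√213486/7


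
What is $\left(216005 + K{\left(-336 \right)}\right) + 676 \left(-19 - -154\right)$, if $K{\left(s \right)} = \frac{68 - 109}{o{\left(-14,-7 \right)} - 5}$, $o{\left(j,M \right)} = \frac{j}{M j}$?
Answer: $\frac{11061827}{36} \approx 3.0727 \cdot 10^{5}$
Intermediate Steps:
$o{\left(j,M \right)} = \frac{1}{M}$ ($o{\left(j,M \right)} = j \frac{1}{M j} = \frac{1}{M}$)
$K{\left(s \right)} = \frac{287}{36}$ ($K{\left(s \right)} = \frac{68 - 109}{\frac{1}{-7} - 5} = - \frac{41}{- \frac{1}{7} - 5} = - \frac{41}{- \frac{36}{7}} = \left(-41\right) \left(- \frac{7}{36}\right) = \frac{287}{36}$)
$\left(216005 + K{\left(-336 \right)}\right) + 676 \left(-19 - -154\right) = \left(216005 + \frac{287}{36}\right) + 676 \left(-19 - -154\right) = \frac{7776467}{36} + 676 \left(-19 + 154\right) = \frac{7776467}{36} + 676 \cdot 135 = \frac{7776467}{36} + 91260 = \frac{11061827}{36}$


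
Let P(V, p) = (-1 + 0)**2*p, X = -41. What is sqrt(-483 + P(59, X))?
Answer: 2*I*sqrt(131) ≈ 22.891*I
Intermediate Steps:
P(V, p) = p (P(V, p) = (-1)**2*p = 1*p = p)
sqrt(-483 + P(59, X)) = sqrt(-483 - 41) = sqrt(-524) = 2*I*sqrt(131)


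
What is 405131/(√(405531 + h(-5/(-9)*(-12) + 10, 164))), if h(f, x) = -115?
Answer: 405131*√101354/202708 ≈ 636.28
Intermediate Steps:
405131/(√(405531 + h(-5/(-9)*(-12) + 10, 164))) = 405131/(√(405531 - 115)) = 405131/(√405416) = 405131/((2*√101354)) = 405131*(√101354/202708) = 405131*√101354/202708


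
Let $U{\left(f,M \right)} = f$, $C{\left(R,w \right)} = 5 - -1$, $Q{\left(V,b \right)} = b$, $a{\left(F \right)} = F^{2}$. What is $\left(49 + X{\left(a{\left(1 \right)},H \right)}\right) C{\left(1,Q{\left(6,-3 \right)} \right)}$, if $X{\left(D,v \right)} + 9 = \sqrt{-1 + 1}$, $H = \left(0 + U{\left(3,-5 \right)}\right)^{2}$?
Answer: $240$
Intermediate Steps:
$C{\left(R,w \right)} = 6$ ($C{\left(R,w \right)} = 5 + 1 = 6$)
$H = 9$ ($H = \left(0 + 3\right)^{2} = 3^{2} = 9$)
$X{\left(D,v \right)} = -9$ ($X{\left(D,v \right)} = -9 + \sqrt{-1 + 1} = -9 + \sqrt{0} = -9 + 0 = -9$)
$\left(49 + X{\left(a{\left(1 \right)},H \right)}\right) C{\left(1,Q{\left(6,-3 \right)} \right)} = \left(49 - 9\right) 6 = 40 \cdot 6 = 240$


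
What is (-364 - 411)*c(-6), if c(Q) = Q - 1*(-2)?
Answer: 3100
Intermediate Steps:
c(Q) = 2 + Q (c(Q) = Q + 2 = 2 + Q)
(-364 - 411)*c(-6) = (-364 - 411)*(2 - 6) = -775*(-4) = 3100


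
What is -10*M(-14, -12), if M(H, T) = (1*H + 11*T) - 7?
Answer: 1530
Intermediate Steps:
M(H, T) = -7 + H + 11*T (M(H, T) = (H + 11*T) - 7 = -7 + H + 11*T)
-10*M(-14, -12) = -10*(-7 - 14 + 11*(-12)) = -10*(-7 - 14 - 132) = -10*(-153) = 1530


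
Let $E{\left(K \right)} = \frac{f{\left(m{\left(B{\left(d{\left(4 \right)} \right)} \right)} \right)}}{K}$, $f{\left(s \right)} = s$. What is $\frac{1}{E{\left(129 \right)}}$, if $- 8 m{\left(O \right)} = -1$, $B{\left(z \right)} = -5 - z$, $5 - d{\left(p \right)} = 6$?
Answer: $1032$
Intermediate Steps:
$d{\left(p \right)} = -1$ ($d{\left(p \right)} = 5 - 6 = -1$)
$m{\left(O \right)} = \frac{1}{8}$ ($m{\left(O \right)} = \left(- \frac{1}{8}\right) \left(-1\right) = \frac{1}{8}$)
$E{\left(K \right)} = \frac{1}{8 K}$
$\frac{1}{E{\left(129 \right)}} = \frac{1}{\frac{1}{8} \cdot \frac{1}{129}} = \frac{1}{\frac{1}{1032}} = 1032$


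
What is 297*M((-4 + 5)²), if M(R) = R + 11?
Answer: 3564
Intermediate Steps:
M(R) = 11 + R
297*M((-4 + 5)²) = 297*(11 + (-4 + 5)²) = 297*(11 + 1²) = 297*(11 + 1) = 297*12 = 3564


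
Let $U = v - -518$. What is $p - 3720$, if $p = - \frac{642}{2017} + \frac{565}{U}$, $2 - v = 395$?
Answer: $- \frac{187369129}{50425} \approx -3715.8$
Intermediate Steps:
$v = -393$ ($v = 2 - 395 = -393$)
$U = 125$ ($U = -393 - -518 = -393 + 518 = 125$)
$p = \frac{211871}{50425}$ ($p = - \frac{642}{2017} + \frac{565}{125} = \left(-642\right) \frac{1}{2017} + 565 \cdot \frac{1}{125} = - \frac{642}{2017} + \frac{113}{25} = \frac{211871}{50425} \approx 4.2017$)
$p - 3720 = \frac{211871}{50425} - 3720 = - \frac{187369129}{50425}$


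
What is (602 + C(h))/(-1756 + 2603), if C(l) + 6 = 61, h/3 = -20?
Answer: 657/847 ≈ 0.77568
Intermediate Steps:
h = -60 (h = 3*(-20) = -60)
C(l) = 55 (C(l) = -6 + 61 = 55)
(602 + C(h))/(-1756 + 2603) = (602 + 55)/(-1756 + 2603) = 657/847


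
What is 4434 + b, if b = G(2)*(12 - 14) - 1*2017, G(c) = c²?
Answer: 2409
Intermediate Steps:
b = -2025 (b = 2²*(12 - 14) - 1*2017 = 4*(-2) - 2017 = -8 - 2017 = -2025)
4434 + b = 4434 - 2025 = 2409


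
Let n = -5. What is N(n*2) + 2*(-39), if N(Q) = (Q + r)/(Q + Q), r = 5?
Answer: -311/4 ≈ -77.750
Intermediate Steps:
N(Q) = (5 + Q)/(2*Q) (N(Q) = (Q + 5)/(Q + Q) = (5 + Q)/((2*Q)) = (5 + Q)*(1/(2*Q)) = (5 + Q)/(2*Q))
N(n*2) + 2*(-39) = (5 - 5*2)/(2*((-5*2))) + 2*(-39) = (½)*(5 - 10)/(-10) - 78 = (½)*(-⅒)*(-5) - 78 = ¼ - 78 = -311/4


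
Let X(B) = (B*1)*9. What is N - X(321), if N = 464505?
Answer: 461616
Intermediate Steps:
X(B) = 9*B (X(B) = B*9 = 9*B)
N - X(321) = 464505 - 9*321 = 464505 - 1*2889 = 464505 - 2889 = 461616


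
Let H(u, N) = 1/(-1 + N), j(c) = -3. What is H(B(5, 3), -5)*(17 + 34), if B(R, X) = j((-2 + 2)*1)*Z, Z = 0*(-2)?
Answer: -17/2 ≈ -8.5000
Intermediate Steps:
Z = 0
B(R, X) = 0 (B(R, X) = -3*0 = 0)
H(B(5, 3), -5)*(17 + 34) = (17 + 34)/(-1 - 5) = 51/(-6) = -⅙*51 = -17/2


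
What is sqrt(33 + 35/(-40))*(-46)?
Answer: -23*sqrt(514)/2 ≈ -260.72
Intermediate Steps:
sqrt(33 + 35/(-40))*(-46) = sqrt(33 + 35*(-1/40))*(-46) = sqrt(33 - 7/8)*(-46) = sqrt(257/8)*(-46) = (sqrt(514)/4)*(-46) = -23*sqrt(514)/2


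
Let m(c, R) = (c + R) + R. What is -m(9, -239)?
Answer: 469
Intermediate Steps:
m(c, R) = c + 2*R (m(c, R) = (R + c) + R = c + 2*R)
-m(9, -239) = -(9 + 2*(-239)) = -(9 - 478) = -1*(-469) = 469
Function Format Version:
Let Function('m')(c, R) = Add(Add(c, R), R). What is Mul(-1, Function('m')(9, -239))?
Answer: 469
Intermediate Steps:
Function('m')(c, R) = Add(c, Mul(2, R)) (Function('m')(c, R) = Add(Add(R, c), R) = Add(c, Mul(2, R)))
Mul(-1, Function('m')(9, -239)) = Mul(-1, Add(9, Mul(2, -239))) = Mul(-1, Add(9, -478)) = Mul(-1, -469) = 469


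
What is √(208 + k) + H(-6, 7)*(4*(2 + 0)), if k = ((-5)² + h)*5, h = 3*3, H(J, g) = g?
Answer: 56 + 3*√42 ≈ 75.442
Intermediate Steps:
h = 9
k = 170 (k = ((-5)² + 9)*5 = (25 + 9)*5 = 34*5 = 170)
√(208 + k) + H(-6, 7)*(4*(2 + 0)) = √(208 + 170) + 7*(4*(2 + 0)) = √378 + 7*(4*2) = 3*√42 + 7*8 = 3*√42 + 56 = 56 + 3*√42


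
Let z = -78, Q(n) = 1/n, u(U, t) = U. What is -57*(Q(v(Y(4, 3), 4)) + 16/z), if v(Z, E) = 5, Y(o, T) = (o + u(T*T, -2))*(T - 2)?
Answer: 19/65 ≈ 0.29231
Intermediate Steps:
Y(o, T) = (-2 + T)*(o + T²) (Y(o, T) = (o + T*T)*(T - 2) = (o + T²)*(-2 + T) = (-2 + T)*(o + T²))
-57*(Q(v(Y(4, 3), 4)) + 16/z) = -57*(1/5 + 16/(-78)) = -57*(⅕ + 16*(-1/78)) = -57*(⅕ - 8/39) = -57*(-1/195) = 19/65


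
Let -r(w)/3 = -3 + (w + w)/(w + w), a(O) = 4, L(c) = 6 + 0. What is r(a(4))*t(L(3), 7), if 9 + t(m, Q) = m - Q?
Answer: -60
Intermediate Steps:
L(c) = 6
t(m, Q) = -9 + m - Q (t(m, Q) = -9 + (m - Q) = -9 + m - Q)
r(w) = 6 (r(w) = -3*(-3 + (w + w)/(w + w)) = -3*(-3 + (2*w)/((2*w))) = -3*(-3 + (2*w)*(1/(2*w))) = -3*(-3 + 1) = -3*(-2) = 6)
r(a(4))*t(L(3), 7) = 6*(-9 + 6 - 1*7) = 6*(-9 + 6 - 7) = 6*(-10) = -60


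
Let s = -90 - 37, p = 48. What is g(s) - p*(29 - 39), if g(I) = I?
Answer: 353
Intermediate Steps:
s = -127
g(s) - p*(29 - 39) = -127 - 48*(29 - 39) = -127 - 48*(-10) = -127 - 1*(-480) = -127 + 480 = 353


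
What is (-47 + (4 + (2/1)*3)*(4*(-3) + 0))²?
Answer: 27889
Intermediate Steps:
(-47 + (4 + (2/1)*3)*(4*(-3) + 0))² = (-47 + (4 + (2*1)*3)*(-12 + 0))² = (-47 + (4 + 2*3)*(-12))² = (-47 + (4 + 6)*(-12))² = (-47 + 10*(-12))² = (-47 - 120)² = (-167)² = 27889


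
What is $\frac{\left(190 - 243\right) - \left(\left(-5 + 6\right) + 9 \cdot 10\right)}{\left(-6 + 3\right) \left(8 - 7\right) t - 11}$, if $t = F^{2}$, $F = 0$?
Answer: $\frac{144}{11} \approx 13.091$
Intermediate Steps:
$t = 0$ ($t = 0^{2} = 0$)
$\frac{\left(190 - 243\right) - \left(\left(-5 + 6\right) + 9 \cdot 10\right)}{\left(-6 + 3\right) \left(8 - 7\right) t - 11} = \frac{\left(190 - 243\right) - \left(\left(-5 + 6\right) + 9 \cdot 10\right)}{\left(-6 + 3\right) \left(8 - 7\right) 0 - 11} = \frac{-53 - \left(1 + 90\right)}{\left(-3\right) 1 \cdot 0 - 11} = \frac{-53 - 91}{\left(-3\right) 0 - 11} = \frac{-53 - 91}{0 - 11} = - \frac{144}{-11} = \left(-144\right) \left(- \frac{1}{11}\right) = \frac{144}{11}$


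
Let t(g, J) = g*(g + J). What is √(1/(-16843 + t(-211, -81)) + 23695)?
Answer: 4*√2968188773979/44769 ≈ 153.93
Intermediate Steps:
t(g, J) = g*(J + g)
√(1/(-16843 + t(-211, -81)) + 23695) = √(1/(-16843 - 211*(-81 - 211)) + 23695) = √(1/(-16843 - 211*(-292)) + 23695) = √(1/(-16843 + 61612) + 23695) = √(1/44769 + 23695) = √(1060801456/44769) = 4*√2968188773979/44769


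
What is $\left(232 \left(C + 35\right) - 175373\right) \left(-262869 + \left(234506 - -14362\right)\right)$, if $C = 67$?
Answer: $2124077709$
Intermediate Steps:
$\left(232 \left(C + 35\right) - 175373\right) \left(-262869 + \left(234506 - -14362\right)\right) = \left(232 \left(67 + 35\right) - 175373\right) \left(-262869 + \left(234506 - -14362\right)\right) = \left(232 \cdot 102 - 175373\right) \left(-262869 + \left(234506 + 14362\right)\right) = \left(23664 - 175373\right) \left(-262869 + 248868\right) = \left(-151709\right) \left(-14001\right) = 2124077709$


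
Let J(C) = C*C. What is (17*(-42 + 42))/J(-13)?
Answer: 0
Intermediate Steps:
J(C) = C²
(17*(-42 + 42))/J(-13) = (17*(-42 + 42))/((-13)²) = (17*0)/169 = 0*(1/169) = 0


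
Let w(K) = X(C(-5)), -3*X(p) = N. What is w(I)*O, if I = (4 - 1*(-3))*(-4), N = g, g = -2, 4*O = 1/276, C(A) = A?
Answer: 1/1656 ≈ 0.00060386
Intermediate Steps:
O = 1/1104 (O = (1/4)/276 = (1/4)*(1/276) = 1/1104 ≈ 0.00090580)
N = -2
X(p) = 2/3 (X(p) = -1/3*(-2) = 2/3)
I = -28 (I = (4 + 3)*(-4) = 7*(-4) = -28)
w(K) = 2/3
w(I)*O = (2/3)*(1/1104) = 1/1656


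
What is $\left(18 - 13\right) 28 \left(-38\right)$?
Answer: $-5320$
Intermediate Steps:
$\left(18 - 13\right) 28 \left(-38\right) = 5 \cdot 28 \left(-38\right) = 140 \left(-38\right) = -5320$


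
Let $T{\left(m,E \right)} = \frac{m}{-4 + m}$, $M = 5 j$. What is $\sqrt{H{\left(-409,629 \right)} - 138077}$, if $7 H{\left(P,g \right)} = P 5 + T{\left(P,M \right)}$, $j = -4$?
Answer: $\frac{i \sqrt{23601462197}}{413} \approx 371.98 i$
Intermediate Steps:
$M = -20$ ($M = 5 \left(-4\right) = -20$)
$T{\left(m,E \right)} = \frac{m}{-4 + m}$
$H{\left(P,g \right)} = \frac{5 P}{7} + \frac{P}{7 \left(-4 + P\right)}$ ($H{\left(P,g \right)} = \frac{P 5 + \frac{P}{-4 + P}}{7} = \frac{5 P + \frac{P}{-4 + P}}{7} = \frac{5 P}{7} + \frac{P}{7 \left(-4 + P\right)}$)
$\sqrt{H{\left(-409,629 \right)} - 138077} = \sqrt{\frac{1}{7} \left(-409\right) \frac{1}{-4 - 409} \left(-19 + 5 \left(-409\right)\right) - 138077} = \sqrt{\frac{1}{7} \left(-409\right) \frac{1}{-413} \left(-19 - 2045\right) - 138077} = \sqrt{\frac{1}{7} \left(-409\right) \left(- \frac{1}{413}\right) \left(-2064\right) - 138077} = \sqrt{- \frac{844176}{2891} - 138077} = \sqrt{- \frac{400024783}{2891}} = \frac{i \sqrt{23601462197}}{413}$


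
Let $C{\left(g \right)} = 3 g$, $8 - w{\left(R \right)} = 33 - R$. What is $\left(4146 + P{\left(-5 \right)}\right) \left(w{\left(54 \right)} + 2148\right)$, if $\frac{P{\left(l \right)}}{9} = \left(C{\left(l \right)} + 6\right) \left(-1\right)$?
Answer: $9202179$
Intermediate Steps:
$w{\left(R \right)} = -25 + R$ ($w{\left(R \right)} = 8 - \left(33 - R\right) = 8 + \left(-33 + R\right) = -25 + R$)
$P{\left(l \right)} = -54 - 27 l$ ($P{\left(l \right)} = 9 \left(3 l + 6\right) \left(-1\right) = 9 \left(6 + 3 l\right) \left(-1\right) = 9 \left(-6 - 3 l\right) = -54 - 27 l$)
$\left(4146 + P{\left(-5 \right)}\right) \left(w{\left(54 \right)} + 2148\right) = \left(4146 - -81\right) \left(\left(-25 + 54\right) + 2148\right) = \left(4146 + \left(-54 + 135\right)\right) \left(29 + 2148\right) = \left(4146 + 81\right) 2177 = 4227 \cdot 2177 = 9202179$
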